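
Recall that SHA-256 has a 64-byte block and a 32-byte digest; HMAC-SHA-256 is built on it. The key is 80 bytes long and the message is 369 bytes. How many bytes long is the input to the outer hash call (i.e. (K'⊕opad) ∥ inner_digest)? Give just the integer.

Key is 80 > 64 bytes, so it is hashed to 32 bytes then zero-padded to 64: |K'| = 64.
Outer input = (K'⊕opad) ∥ H(inner) → 64 + 32 = 96 bytes.

96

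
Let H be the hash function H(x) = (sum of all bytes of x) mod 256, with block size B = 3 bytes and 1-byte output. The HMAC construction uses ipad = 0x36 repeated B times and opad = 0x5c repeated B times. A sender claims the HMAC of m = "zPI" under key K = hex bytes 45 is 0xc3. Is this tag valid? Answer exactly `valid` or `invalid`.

valid

Key hex bytes 45 is 1 byte ≤ B = 3; zero-pad to 3 bytes: K' = 45 00 00.
K' ⊕ ipad = 73 36 36; K' ⊕ opad = 19 5c 5c.
Inner hash: sum = 115+54+54+122+80+73 = 498; mod 256 = 242 → f2.
Outer hash (recomputed tag): sum = 25+92+92+242 = 451; mod 256 = 195 → c3.
Recomputed tag = c3; claimed = c3 → match.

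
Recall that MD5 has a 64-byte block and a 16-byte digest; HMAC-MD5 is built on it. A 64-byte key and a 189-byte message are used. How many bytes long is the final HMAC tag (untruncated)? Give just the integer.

16

The tag is one MD5 digest: 16 bytes.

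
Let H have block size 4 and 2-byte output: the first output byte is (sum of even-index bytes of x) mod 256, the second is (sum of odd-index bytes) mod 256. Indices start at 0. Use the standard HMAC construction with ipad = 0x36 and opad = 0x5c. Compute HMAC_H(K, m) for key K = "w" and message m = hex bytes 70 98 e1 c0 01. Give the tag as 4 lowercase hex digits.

507c

Key "w" = 77 is 1 byte ≤ B = 4; zero-pad to 4 bytes: K' = 77 00 00 00.
K' ⊕ ipad = 41 36 36 36.  K' ⊕ opad = 2b 5c 5c 5c.
Inner input = (K'⊕ipad) ∥ m = 41 36 36 36 ∥ 70 98 e1 c0 01.
Inner hash: even-index sum = 457 mod 256 = 201; odd-index sum = 452 mod 256 = 196 → c9 c4.
Outer input = (K'⊕opad) ∥ inner = 2b 5c 5c 5c ∥ c9 c4.
Outer hash (tag): even-index sum = 336 mod 256 = 80; odd-index sum = 380 mod 256 = 124 → 50 7c.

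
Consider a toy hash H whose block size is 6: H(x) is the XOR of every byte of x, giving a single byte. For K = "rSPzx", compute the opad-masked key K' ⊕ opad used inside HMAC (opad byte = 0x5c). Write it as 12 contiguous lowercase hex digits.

Key "rSPzx" = 72 53 50 7a 78 is 5 bytes ≤ B = 6; zero-pad to 6 bytes: K' = 72 53 50 7a 78 00.
XOR each byte with 0x5c: 72⊕5c=2e, 53⊕5c=0f, 50⊕5c=0c, 7a⊕5c=26, 78⊕5c=24, 00⊕5c=5c.

2e0f0c26245c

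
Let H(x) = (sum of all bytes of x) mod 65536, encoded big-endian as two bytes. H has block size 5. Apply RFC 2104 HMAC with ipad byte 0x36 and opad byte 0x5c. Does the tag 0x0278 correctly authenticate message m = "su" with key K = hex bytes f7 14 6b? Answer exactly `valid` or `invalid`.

Key hex bytes f7 14 6b is 3 bytes ≤ B = 5; zero-pad to 5 bytes: K' = f7 14 6b 00 00.
K' ⊕ ipad = c1 22 5d 36 36; K' ⊕ opad = ab 48 37 5c 5c.
Inner hash: sum = 193+34+93+54+54+115+117 = 660 → 02 94.
Outer hash (recomputed tag): sum = 171+72+55+92+92+2+148 = 632 → 02 78.
Recomputed tag = 0278; claimed = 0278 → match.

valid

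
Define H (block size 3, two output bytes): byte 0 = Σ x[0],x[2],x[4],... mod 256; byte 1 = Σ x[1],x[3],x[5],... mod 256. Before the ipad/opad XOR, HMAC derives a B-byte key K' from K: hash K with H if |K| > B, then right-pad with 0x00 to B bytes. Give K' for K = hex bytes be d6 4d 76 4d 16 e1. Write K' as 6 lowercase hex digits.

396200

|K| = 7 > B = 3, so first hash the key.
H(K): even-index sum = 569 mod 256 = 57; odd-index sum = 354 mod 256 = 98 → 39 62.
Zero-pad H(K) = 39 62 to 3 bytes: K' = 39 62 00.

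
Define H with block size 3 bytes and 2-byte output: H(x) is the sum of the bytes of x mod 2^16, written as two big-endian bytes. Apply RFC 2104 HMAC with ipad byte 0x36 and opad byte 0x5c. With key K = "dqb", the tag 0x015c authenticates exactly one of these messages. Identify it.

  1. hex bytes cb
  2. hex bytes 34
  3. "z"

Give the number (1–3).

1

Key "dqb" = 64 71 62 is exactly B = 3 bytes: K' = 64 71 62.
K' ⊕ ipad = 52 47 54; K' ⊕ opad = 38 2d 3e.
m1: inner = H(52 47 54 cb) = 01 b8; tag = H(38 2d 3e 01 b8) = 015c ← matches
m2: inner = H(52 47 54 34) = 01 21; tag = H(38 2d 3e 01 21) = 00c5
m3: inner = H(52 47 54 7a) = 01 67; tag = H(38 2d 3e 01 67) = 010b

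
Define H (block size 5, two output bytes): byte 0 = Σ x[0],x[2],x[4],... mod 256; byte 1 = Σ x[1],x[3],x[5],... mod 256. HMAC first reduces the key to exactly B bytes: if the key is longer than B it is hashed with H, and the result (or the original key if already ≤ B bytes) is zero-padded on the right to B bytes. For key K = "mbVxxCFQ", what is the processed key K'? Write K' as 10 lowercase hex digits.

816e000000

|K| = 8 > B = 5, so first hash the key.
H(K): even-index sum = 385 mod 256 = 129; odd-index sum = 366 mod 256 = 110 → 81 6e.
Zero-pad H(K) = 81 6e to 5 bytes: K' = 81 6e 00 00 00.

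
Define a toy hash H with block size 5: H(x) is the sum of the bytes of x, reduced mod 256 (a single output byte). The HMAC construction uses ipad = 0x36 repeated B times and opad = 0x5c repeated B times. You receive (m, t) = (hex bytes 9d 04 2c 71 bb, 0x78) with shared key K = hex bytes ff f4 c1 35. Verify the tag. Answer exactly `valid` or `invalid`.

Key hex bytes ff f4 c1 35 is 4 bytes ≤ B = 5; zero-pad to 5 bytes: K' = ff f4 c1 35 00.
K' ⊕ ipad = c9 c2 f7 03 36; K' ⊕ opad = a3 a8 9d 69 5c.
Inner hash: sum = 201+194+247+3+54+157+4+44+113+187 = 1204; mod 256 = 180 → b4.
Outer hash (recomputed tag): sum = 163+168+157+105+92+180 = 865; mod 256 = 97 → 61.
Recomputed tag = 61; claimed = 78 → mismatch.

invalid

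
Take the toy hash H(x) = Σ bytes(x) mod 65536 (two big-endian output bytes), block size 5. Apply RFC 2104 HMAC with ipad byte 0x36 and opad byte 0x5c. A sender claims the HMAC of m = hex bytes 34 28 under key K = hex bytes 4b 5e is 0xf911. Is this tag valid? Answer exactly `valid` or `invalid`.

Key hex bytes 4b 5e is 2 bytes ≤ B = 5; zero-pad to 5 bytes: K' = 4b 5e 00 00 00.
K' ⊕ ipad = 7d 68 36 36 36; K' ⊕ opad = 17 02 5c 5c 5c.
Inner hash: sum = 125+104+54+54+54+52+40 = 483 → 01 e3.
Outer hash (recomputed tag): sum = 23+2+92+92+92+1+227 = 529 → 02 11.
Recomputed tag = 0211; claimed = f911 → mismatch.

invalid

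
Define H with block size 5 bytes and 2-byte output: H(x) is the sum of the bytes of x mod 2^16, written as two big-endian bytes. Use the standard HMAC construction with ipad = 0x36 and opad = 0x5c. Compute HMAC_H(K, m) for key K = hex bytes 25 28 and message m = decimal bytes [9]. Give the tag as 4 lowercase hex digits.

Key hex bytes 25 28 is 2 bytes ≤ B = 5; zero-pad to 5 bytes: K' = 25 28 00 00 00.
K' ⊕ ipad = 13 1e 36 36 36.  K' ⊕ opad = 79 74 5c 5c 5c.
Inner input = (K'⊕ipad) ∥ m = 13 1e 36 36 36 ∥ 09.
Inner hash: sum = 19+30+54+54+54+9 = 220 → 00 dc.
Outer input = (K'⊕opad) ∥ inner = 79 74 5c 5c 5c ∥ 00 dc.
Outer hash (tag): sum = 121+116+92+92+92+0+220 = 733 → 02 dd.

02dd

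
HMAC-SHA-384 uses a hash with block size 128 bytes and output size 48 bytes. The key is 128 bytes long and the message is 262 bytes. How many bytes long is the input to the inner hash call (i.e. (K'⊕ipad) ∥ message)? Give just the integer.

390

Key is 128 ≤ 128 bytes, zero-padded: |K'| = 128.
Inner input = (K'⊕ipad) ∥ m → 128 + 262 = 390 bytes.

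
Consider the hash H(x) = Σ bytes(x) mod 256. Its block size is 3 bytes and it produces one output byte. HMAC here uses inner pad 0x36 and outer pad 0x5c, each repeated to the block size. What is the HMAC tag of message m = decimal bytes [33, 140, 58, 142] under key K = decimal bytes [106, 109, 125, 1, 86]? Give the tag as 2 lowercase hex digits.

2d

Key decimal bytes [106, 109, 125, 1, 86] = 6a 6d 7d 01 56 is 5 bytes > B = 3, so hash it first: H(key) = ab, then zero-pad to 3 bytes: K' = ab 00 00.
K' ⊕ ipad = 9d 36 36.  K' ⊕ opad = f7 5c 5c.
Inner input = (K'⊕ipad) ∥ m = 9d 36 36 ∥ 21 8c 3a 8e.
Inner hash: sum = 157+54+54+33+140+58+142 = 638; mod 256 = 126 → 7e.
Outer input = (K'⊕opad) ∥ inner = f7 5c 5c ∥ 7e.
Outer hash (tag): sum = 247+92+92+126 = 557; mod 256 = 45 → 2d.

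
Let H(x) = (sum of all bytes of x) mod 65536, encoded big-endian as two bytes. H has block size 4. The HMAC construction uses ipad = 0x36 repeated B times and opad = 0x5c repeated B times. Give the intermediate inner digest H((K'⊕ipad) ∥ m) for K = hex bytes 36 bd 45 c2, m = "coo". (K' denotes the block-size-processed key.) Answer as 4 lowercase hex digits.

0333

Key hex bytes 36 bd 45 c2 is exactly B = 4 bytes: K' = 36 bd 45 c2.
K' ⊕ ipad = 00 8b 73 f4.
Inner input = 00 8b 73 f4 ∥ 63 6f 6f.
Inner hash: sum = 0+139+115+244+99+111+111 = 819 → 03 33.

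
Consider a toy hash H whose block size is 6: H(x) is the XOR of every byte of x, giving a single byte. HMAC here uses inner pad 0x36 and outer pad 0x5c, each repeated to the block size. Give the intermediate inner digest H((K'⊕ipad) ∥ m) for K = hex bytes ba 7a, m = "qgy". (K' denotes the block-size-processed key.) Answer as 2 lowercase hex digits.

Key hex bytes ba 7a is 2 bytes ≤ B = 6; zero-pad to 6 bytes: K' = ba 7a 00 00 00 00.
K' ⊕ ipad = 8c 4c 36 36 36 36.
Inner input = 8c 4c 36 36 36 36 ∥ 71 67 79.
Inner hash: XOR 8c⊕4c⊕36⊕36⊕36⊕36⊕71⊕67⊕79 = af.

af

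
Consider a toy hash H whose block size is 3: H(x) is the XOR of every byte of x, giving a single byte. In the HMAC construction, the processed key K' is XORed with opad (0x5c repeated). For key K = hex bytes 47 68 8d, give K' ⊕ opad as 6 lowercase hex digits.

1b34d1

Key hex bytes 47 68 8d is exactly B = 3 bytes: K' = 47 68 8d.
XOR each byte with 0x5c: 47⊕5c=1b, 68⊕5c=34, 8d⊕5c=d1.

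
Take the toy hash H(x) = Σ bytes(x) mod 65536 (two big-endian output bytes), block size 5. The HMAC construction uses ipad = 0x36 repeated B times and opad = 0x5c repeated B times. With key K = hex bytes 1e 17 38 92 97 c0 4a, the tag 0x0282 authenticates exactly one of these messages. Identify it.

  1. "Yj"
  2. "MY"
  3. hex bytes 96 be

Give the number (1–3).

Key hex bytes 1e 17 38 92 97 c0 4a is 7 bytes > B = 5, so hash it first: H(key) = 02 a0, then zero-pad to 5 bytes: K' = 02 a0 00 00 00.
K' ⊕ ipad = 34 96 36 36 36; K' ⊕ opad = 5e fc 5c 5c 5c.
m1: inner = H(34 96 36 36 36 59 6a) = 02 2f; tag = H(5e fc 5c 5c 5c 02 2f) = 029f
m2: inner = H(34 96 36 36 36 4d 59) = 02 12; tag = H(5e fc 5c 5c 5c 02 12) = 0282 ← matches
m3: inner = H(34 96 36 36 36 96 be) = 02 c0; tag = H(5e fc 5c 5c 5c 02 c0) = 0330

2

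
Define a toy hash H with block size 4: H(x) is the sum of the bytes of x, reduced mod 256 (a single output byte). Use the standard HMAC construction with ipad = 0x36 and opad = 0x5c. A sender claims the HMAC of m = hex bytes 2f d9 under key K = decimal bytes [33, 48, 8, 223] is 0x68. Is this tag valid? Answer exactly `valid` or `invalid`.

invalid

Key decimal bytes [33, 48, 8, 223] = 21 30 08 df is exactly B = 4 bytes: K' = 21 30 08 df.
K' ⊕ ipad = 17 06 3e e9; K' ⊕ opad = 7d 6c 54 83.
Inner hash: sum = 23+6+62+233+47+217 = 588; mod 256 = 76 → 4c.
Outer hash (recomputed tag): sum = 125+108+84+131+76 = 524; mod 256 = 12 → 0c.
Recomputed tag = 0c; claimed = 68 → mismatch.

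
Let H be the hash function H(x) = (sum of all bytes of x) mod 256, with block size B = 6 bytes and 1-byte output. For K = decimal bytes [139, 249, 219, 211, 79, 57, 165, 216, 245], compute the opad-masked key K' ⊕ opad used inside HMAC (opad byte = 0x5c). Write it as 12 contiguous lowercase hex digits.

Key decimal bytes [139, 249, 219, 211, 79, 57, 165, 216, 245] = 8b f9 db d3 4f 39 a5 d8 f5 is 9 bytes > B = 6, so hash it first: H(key) = 2c, then zero-pad to 6 bytes: K' = 2c 00 00 00 00 00.
XOR each byte with 0x5c: 2c⊕5c=70, 00⊕5c=5c, 00⊕5c=5c, 00⊕5c=5c, 00⊕5c=5c, 00⊕5c=5c.

705c5c5c5c5c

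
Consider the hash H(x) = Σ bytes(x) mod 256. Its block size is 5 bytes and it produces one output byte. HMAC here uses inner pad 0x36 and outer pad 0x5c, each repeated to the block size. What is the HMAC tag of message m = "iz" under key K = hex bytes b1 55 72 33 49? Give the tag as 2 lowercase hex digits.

Key hex bytes b1 55 72 33 49 is exactly B = 5 bytes: K' = b1 55 72 33 49.
K' ⊕ ipad = 87 63 44 05 7f.  K' ⊕ opad = ed 09 2e 6f 15.
Inner input = (K'⊕ipad) ∥ m = 87 63 44 05 7f ∥ 69 7a.
Inner hash: sum = 135+99+68+5+127+105+122 = 661; mod 256 = 149 → 95.
Outer input = (K'⊕opad) ∥ inner = ed 09 2e 6f 15 ∥ 95.
Outer hash (tag): sum = 237+9+46+111+21+149 = 573; mod 256 = 61 → 3d.

3d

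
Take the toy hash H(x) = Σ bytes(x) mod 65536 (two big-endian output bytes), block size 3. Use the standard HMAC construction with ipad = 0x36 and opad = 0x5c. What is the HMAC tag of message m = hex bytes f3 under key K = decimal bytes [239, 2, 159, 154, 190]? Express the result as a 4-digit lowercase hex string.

01ab

Key decimal bytes [239, 2, 159, 154, 190] = ef 02 9f 9a be is 5 bytes > B = 3, so hash it first: H(key) = 02 e8, then zero-pad to 3 bytes: K' = 02 e8 00.
K' ⊕ ipad = 34 de 36.  K' ⊕ opad = 5e b4 5c.
Inner input = (K'⊕ipad) ∥ m = 34 de 36 ∥ f3.
Inner hash: sum = 52+222+54+243 = 571 → 02 3b.
Outer input = (K'⊕opad) ∥ inner = 5e b4 5c ∥ 02 3b.
Outer hash (tag): sum = 94+180+92+2+59 = 427 → 01 ab.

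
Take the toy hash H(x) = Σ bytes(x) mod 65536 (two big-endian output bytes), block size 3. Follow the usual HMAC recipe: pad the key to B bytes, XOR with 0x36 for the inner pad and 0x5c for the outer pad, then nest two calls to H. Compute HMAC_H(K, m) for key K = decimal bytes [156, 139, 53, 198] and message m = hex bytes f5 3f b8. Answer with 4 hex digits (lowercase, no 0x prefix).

01a4

Key decimal bytes [156, 139, 53, 198] = 9c 8b 35 c6 is 4 bytes > B = 3, so hash it first: H(key) = 02 22, then zero-pad to 3 bytes: K' = 02 22 00.
K' ⊕ ipad = 34 14 36.  K' ⊕ opad = 5e 7e 5c.
Inner input = (K'⊕ipad) ∥ m = 34 14 36 ∥ f5 3f b8.
Inner hash: sum = 52+20+54+245+63+184 = 618 → 02 6a.
Outer input = (K'⊕opad) ∥ inner = 5e 7e 5c ∥ 02 6a.
Outer hash (tag): sum = 94+126+92+2+106 = 420 → 01 a4.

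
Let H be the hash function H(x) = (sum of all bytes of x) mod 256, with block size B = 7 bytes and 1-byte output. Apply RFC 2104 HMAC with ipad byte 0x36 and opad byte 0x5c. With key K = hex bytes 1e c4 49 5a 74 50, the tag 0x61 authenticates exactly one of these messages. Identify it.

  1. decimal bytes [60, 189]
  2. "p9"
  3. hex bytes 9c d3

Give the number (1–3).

1

Key hex bytes 1e c4 49 5a 74 50 is 6 bytes ≤ B = 7; zero-pad to 7 bytes: K' = 1e c4 49 5a 74 50 00.
K' ⊕ ipad = 28 f2 7f 6c 42 66 36; K' ⊕ opad = 42 98 15 06 28 0c 5c.
m1: inner = H(28 f2 7f 6c 42 66 36 3c bd) = dc; tag = H(42 98 15 06 28 0c 5c dc) = 61 ← matches
m2: inner = H(28 f2 7f 6c 42 66 36 70 39) = 8c; tag = H(42 98 15 06 28 0c 5c 8c) = 11
m3: inner = H(28 f2 7f 6c 42 66 36 9c d3) = 52; tag = H(42 98 15 06 28 0c 5c 52) = d7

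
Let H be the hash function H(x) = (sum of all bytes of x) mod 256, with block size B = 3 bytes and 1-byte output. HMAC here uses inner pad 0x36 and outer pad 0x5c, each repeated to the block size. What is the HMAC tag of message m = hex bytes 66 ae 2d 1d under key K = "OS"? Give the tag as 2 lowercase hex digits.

Key "OS" = 4f 53 is 2 bytes ≤ B = 3; zero-pad to 3 bytes: K' = 4f 53 00.
K' ⊕ ipad = 79 65 36.  K' ⊕ opad = 13 0f 5c.
Inner input = (K'⊕ipad) ∥ m = 79 65 36 ∥ 66 ae 2d 1d.
Inner hash: sum = 121+101+54+102+174+45+29 = 626; mod 256 = 114 → 72.
Outer input = (K'⊕opad) ∥ inner = 13 0f 5c ∥ 72.
Outer hash (tag): sum = 19+15+92+114 = 240 → f0.

f0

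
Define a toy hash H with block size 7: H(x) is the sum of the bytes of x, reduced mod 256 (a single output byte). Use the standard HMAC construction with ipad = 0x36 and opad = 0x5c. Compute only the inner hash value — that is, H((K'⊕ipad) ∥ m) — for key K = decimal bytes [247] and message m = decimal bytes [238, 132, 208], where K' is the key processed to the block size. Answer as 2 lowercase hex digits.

Key decimal bytes [247] = f7 is 1 byte ≤ B = 7; zero-pad to 7 bytes: K' = f7 00 00 00 00 00 00.
K' ⊕ ipad = c1 36 36 36 36 36 36.
Inner input = c1 36 36 36 36 36 36 ∥ ee 84 d0.
Inner hash: sum = 193+54+54+54+54+54+54+238+132+208 = 1095; mod 256 = 71 → 47.

47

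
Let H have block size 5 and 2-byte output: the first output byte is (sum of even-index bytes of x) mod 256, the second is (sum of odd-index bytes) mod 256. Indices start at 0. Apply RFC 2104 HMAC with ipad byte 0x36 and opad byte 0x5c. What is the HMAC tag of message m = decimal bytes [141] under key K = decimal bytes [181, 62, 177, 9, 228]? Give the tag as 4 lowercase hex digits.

Key decimal bytes [181, 62, 177, 9, 228] = b5 3e b1 09 e4 is exactly B = 5 bytes: K' = b5 3e b1 09 e4.
K' ⊕ ipad = 83 08 87 3f d2.  K' ⊕ opad = e9 62 ed 55 b8.
Inner input = (K'⊕ipad) ∥ m = 83 08 87 3f d2 ∥ 8d.
Inner hash: even-index sum = 476 mod 256 = 220; odd-index sum = 212 mod 256 = 212 → dc d4.
Outer input = (K'⊕opad) ∥ inner = e9 62 ed 55 b8 ∥ dc d4.
Outer hash (tag): even-index sum = 866 mod 256 = 98; odd-index sum = 403 mod 256 = 147 → 62 93.

6293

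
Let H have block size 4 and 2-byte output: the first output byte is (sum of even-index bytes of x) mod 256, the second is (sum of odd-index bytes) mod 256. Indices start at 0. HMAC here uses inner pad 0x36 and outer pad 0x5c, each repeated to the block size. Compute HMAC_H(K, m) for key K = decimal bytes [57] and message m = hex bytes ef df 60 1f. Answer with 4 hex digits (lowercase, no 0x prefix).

5522

Key decimal bytes [57] = 39 is 1 byte ≤ B = 4; zero-pad to 4 bytes: K' = 39 00 00 00.
K' ⊕ ipad = 0f 36 36 36.  K' ⊕ opad = 65 5c 5c 5c.
Inner input = (K'⊕ipad) ∥ m = 0f 36 36 36 ∥ ef df 60 1f.
Inner hash: even-index sum = 404 mod 256 = 148; odd-index sum = 362 mod 256 = 106 → 94 6a.
Outer input = (K'⊕opad) ∥ inner = 65 5c 5c 5c ∥ 94 6a.
Outer hash (tag): even-index sum = 341 mod 256 = 85; odd-index sum = 290 mod 256 = 34 → 55 22.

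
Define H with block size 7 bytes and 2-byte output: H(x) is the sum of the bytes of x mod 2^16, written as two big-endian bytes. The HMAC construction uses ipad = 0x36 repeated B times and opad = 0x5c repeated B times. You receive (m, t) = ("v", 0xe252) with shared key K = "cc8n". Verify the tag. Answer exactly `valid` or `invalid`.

Key "cc8n" = 63 63 38 6e is 4 bytes ≤ B = 7; zero-pad to 7 bytes: K' = 63 63 38 6e 00 00 00.
K' ⊕ ipad = 55 55 0e 58 36 36 36; K' ⊕ opad = 3f 3f 64 32 5c 5c 5c.
Inner hash: sum = 85+85+14+88+54+54+54+118 = 552 → 02 28.
Outer hash (recomputed tag): sum = 63+63+100+50+92+92+92+2+40 = 594 → 02 52.
Recomputed tag = 0252; claimed = e252 → mismatch.

invalid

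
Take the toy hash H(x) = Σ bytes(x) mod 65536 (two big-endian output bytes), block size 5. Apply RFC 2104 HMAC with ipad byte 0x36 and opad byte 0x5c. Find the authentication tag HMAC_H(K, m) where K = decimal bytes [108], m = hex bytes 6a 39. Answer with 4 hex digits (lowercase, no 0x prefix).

Key decimal bytes [108] = 6c is 1 byte ≤ B = 5; zero-pad to 5 bytes: K' = 6c 00 00 00 00.
K' ⊕ ipad = 5a 36 36 36 36.  K' ⊕ opad = 30 5c 5c 5c 5c.
Inner input = (K'⊕ipad) ∥ m = 5a 36 36 36 36 ∥ 6a 39.
Inner hash: sum = 90+54+54+54+54+106+57 = 469 → 01 d5.
Outer input = (K'⊕opad) ∥ inner = 30 5c 5c 5c 5c ∥ 01 d5.
Outer hash (tag): sum = 48+92+92+92+92+1+213 = 630 → 02 76.

0276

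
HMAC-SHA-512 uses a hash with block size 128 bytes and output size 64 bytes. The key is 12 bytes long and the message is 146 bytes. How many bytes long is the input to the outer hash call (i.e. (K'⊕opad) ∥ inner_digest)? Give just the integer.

192

Key is 12 ≤ 128 bytes, zero-padded: |K'| = 128.
Outer input = (K'⊕opad) ∥ H(inner) → 128 + 64 = 192 bytes.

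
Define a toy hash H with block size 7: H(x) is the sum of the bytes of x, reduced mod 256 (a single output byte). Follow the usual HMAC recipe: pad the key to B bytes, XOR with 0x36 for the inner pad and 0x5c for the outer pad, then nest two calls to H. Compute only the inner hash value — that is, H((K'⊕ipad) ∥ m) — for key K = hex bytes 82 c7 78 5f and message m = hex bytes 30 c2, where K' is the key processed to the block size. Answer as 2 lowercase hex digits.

f0

Key hex bytes 82 c7 78 5f is 4 bytes ≤ B = 7; zero-pad to 7 bytes: K' = 82 c7 78 5f 00 00 00.
K' ⊕ ipad = b4 f1 4e 69 36 36 36.
Inner input = b4 f1 4e 69 36 36 36 ∥ 30 c2.
Inner hash: sum = 180+241+78+105+54+54+54+48+194 = 1008; mod 256 = 240 → f0.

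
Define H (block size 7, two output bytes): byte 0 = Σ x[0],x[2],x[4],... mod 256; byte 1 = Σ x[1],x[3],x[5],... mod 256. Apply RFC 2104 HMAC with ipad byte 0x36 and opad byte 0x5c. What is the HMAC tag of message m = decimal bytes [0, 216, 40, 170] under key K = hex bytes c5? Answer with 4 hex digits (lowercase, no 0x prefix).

772b

Key hex bytes c5 is 1 byte ≤ B = 7; zero-pad to 7 bytes: K' = c5 00 00 00 00 00 00.
K' ⊕ ipad = f3 36 36 36 36 36 36.  K' ⊕ opad = 99 5c 5c 5c 5c 5c 5c.
Inner input = (K'⊕ipad) ∥ m = f3 36 36 36 36 36 36 ∥ 00 d8 28 aa.
Inner hash: even-index sum = 791 mod 256 = 23; odd-index sum = 202 mod 256 = 202 → 17 ca.
Outer input = (K'⊕opad) ∥ inner = 99 5c 5c 5c 5c 5c 5c ∥ 17 ca.
Outer hash (tag): even-index sum = 631 mod 256 = 119; odd-index sum = 299 mod 256 = 43 → 77 2b.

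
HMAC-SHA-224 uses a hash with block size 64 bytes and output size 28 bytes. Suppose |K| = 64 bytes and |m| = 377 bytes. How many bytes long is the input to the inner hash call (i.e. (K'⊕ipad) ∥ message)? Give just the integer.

441

Key is 64 ≤ 64 bytes, zero-padded: |K'| = 64.
Inner input = (K'⊕ipad) ∥ m → 64 + 377 = 441 bytes.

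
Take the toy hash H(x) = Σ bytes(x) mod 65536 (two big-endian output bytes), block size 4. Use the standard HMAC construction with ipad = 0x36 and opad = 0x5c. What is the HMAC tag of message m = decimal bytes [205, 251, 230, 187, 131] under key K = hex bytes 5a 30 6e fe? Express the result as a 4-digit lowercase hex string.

01c9

Key hex bytes 5a 30 6e fe is exactly B = 4 bytes: K' = 5a 30 6e fe.
K' ⊕ ipad = 6c 06 58 c8.  K' ⊕ opad = 06 6c 32 a2.
Inner input = (K'⊕ipad) ∥ m = 6c 06 58 c8 ∥ cd fb e6 bb 83.
Inner hash: sum = 108+6+88+200+205+251+230+187+131 = 1406 → 05 7e.
Outer input = (K'⊕opad) ∥ inner = 06 6c 32 a2 ∥ 05 7e.
Outer hash (tag): sum = 6+108+50+162+5+126 = 457 → 01 c9.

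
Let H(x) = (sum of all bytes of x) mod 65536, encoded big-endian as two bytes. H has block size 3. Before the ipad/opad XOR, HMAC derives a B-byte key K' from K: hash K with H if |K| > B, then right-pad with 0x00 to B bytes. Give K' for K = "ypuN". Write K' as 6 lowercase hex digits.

|K| = 4 > B = 3, so first hash the key.
H(K): sum = 121+112+117+78 = 428 → 01 ac.
Zero-pad H(K) = 01 ac to 3 bytes: K' = 01 ac 00.

01ac00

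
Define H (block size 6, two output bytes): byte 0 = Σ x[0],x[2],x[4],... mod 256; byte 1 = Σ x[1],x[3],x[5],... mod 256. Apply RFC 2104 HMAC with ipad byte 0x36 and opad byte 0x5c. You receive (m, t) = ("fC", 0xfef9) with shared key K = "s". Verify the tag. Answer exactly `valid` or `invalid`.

Key "s" = 73 is 1 byte ≤ B = 6; zero-pad to 6 bytes: K' = 73 00 00 00 00 00.
K' ⊕ ipad = 45 36 36 36 36 36; K' ⊕ opad = 2f 5c 5c 5c 5c 5c.
Inner hash: even-index sum = 279 mod 256 = 23; odd-index sum = 229 mod 256 = 229 → 17 e5.
Outer hash (recomputed tag): even-index sum = 254 mod 256 = 254; odd-index sum = 505 mod 256 = 249 → fe f9.
Recomputed tag = fef9; claimed = fef9 → match.

valid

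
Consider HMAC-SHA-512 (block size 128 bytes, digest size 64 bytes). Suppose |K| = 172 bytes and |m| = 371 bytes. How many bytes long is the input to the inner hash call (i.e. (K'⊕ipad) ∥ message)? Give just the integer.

Key is 172 > 128 bytes, so it is hashed to 64 bytes then zero-padded to 128: |K'| = 128.
Inner input = (K'⊕ipad) ∥ m → 128 + 371 = 499 bytes.

499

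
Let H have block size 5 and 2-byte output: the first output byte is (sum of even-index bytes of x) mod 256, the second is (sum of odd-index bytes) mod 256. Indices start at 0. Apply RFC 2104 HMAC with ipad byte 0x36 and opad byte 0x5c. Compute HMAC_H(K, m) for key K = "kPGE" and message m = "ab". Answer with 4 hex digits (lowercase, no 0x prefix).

e88b

Key "kPGE" = 6b 50 47 45 is 4 bytes ≤ B = 5; zero-pad to 5 bytes: K' = 6b 50 47 45 00.
K' ⊕ ipad = 5d 66 71 73 36.  K' ⊕ opad = 37 0c 1b 19 5c.
Inner input = (K'⊕ipad) ∥ m = 5d 66 71 73 36 ∥ 61 62.
Inner hash: even-index sum = 358 mod 256 = 102; odd-index sum = 314 mod 256 = 58 → 66 3a.
Outer input = (K'⊕opad) ∥ inner = 37 0c 1b 19 5c ∥ 66 3a.
Outer hash (tag): even-index sum = 232 mod 256 = 232; odd-index sum = 139 mod 256 = 139 → e8 8b.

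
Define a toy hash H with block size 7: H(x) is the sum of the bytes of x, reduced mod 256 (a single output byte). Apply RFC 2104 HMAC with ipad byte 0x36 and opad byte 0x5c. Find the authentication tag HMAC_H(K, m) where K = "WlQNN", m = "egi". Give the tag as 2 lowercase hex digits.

d7

Key "WlQNN" = 57 6c 51 4e 4e is 5 bytes ≤ B = 7; zero-pad to 7 bytes: K' = 57 6c 51 4e 4e 00 00.
K' ⊕ ipad = 61 5a 67 78 78 36 36.  K' ⊕ opad = 0b 30 0d 12 12 5c 5c.
Inner input = (K'⊕ipad) ∥ m = 61 5a 67 78 78 36 36 ∥ 65 67 69.
Inner hash: sum = 97+90+103+120+120+54+54+101+103+105 = 947; mod 256 = 179 → b3.
Outer input = (K'⊕opad) ∥ inner = 0b 30 0d 12 12 5c 5c ∥ b3.
Outer hash (tag): sum = 11+48+13+18+18+92+92+179 = 471; mod 256 = 215 → d7.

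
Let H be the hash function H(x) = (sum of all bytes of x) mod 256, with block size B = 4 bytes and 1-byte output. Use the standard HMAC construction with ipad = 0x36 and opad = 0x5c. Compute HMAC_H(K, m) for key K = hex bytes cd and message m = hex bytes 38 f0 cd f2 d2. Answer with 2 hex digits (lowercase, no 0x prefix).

fb

Key hex bytes cd is 1 byte ≤ B = 4; zero-pad to 4 bytes: K' = cd 00 00 00.
K' ⊕ ipad = fb 36 36 36.  K' ⊕ opad = 91 5c 5c 5c.
Inner input = (K'⊕ipad) ∥ m = fb 36 36 36 ∥ 38 f0 cd f2 d2.
Inner hash: sum = 251+54+54+54+56+240+205+242+210 = 1366; mod 256 = 86 → 56.
Outer input = (K'⊕opad) ∥ inner = 91 5c 5c 5c ∥ 56.
Outer hash (tag): sum = 145+92+92+92+86 = 507; mod 256 = 251 → fb.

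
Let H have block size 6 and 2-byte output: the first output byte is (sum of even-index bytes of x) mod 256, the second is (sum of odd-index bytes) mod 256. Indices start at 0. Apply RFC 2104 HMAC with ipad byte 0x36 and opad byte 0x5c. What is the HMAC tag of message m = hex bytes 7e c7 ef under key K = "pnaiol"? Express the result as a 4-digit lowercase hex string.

ff6f

Key "pnaiol" = 70 6e 61 69 6f 6c is exactly B = 6 bytes: K' = 70 6e 61 69 6f 6c.
K' ⊕ ipad = 46 58 57 5f 59 5a.  K' ⊕ opad = 2c 32 3d 35 33 30.
Inner input = (K'⊕ipad) ∥ m = 46 58 57 5f 59 5a ∥ 7e c7 ef.
Inner hash: even-index sum = 611 mod 256 = 99; odd-index sum = 472 mod 256 = 216 → 63 d8.
Outer input = (K'⊕opad) ∥ inner = 2c 32 3d 35 33 30 ∥ 63 d8.
Outer hash (tag): even-index sum = 255 mod 256 = 255; odd-index sum = 367 mod 256 = 111 → ff 6f.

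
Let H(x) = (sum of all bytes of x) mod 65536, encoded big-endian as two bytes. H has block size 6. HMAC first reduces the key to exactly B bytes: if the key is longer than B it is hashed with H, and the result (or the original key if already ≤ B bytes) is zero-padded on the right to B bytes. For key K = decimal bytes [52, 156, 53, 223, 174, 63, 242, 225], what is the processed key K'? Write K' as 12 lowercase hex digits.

|K| = 8 > B = 6, so first hash the key.
H(K): sum = 52+156+53+223+174+63+242+225 = 1188 → 04 a4.
Zero-pad H(K) = 04 a4 to 6 bytes: K' = 04 a4 00 00 00 00.

04a400000000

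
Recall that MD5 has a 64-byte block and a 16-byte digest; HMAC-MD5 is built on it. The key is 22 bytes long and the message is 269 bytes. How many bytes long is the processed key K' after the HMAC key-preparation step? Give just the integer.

64

Key is 22 ≤ 64 bytes, zero-padded: |K'| = 64.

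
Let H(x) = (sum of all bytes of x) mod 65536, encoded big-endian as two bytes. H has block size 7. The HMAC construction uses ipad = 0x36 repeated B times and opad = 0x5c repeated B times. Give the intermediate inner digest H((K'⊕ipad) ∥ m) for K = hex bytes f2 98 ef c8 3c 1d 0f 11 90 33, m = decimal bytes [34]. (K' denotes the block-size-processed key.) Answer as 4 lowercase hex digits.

Key hex bytes f2 98 ef c8 3c 1d 0f 11 90 33 is 10 bytes > B = 7, so hash it first: H(key) = 04 7d, then zero-pad to 7 bytes: K' = 04 7d 00 00 00 00 00.
K' ⊕ ipad = 32 4b 36 36 36 36 36.
Inner input = 32 4b 36 36 36 36 36 ∥ 22.
Inner hash: sum = 50+75+54+54+54+54+54+34 = 429 → 01 ad.

01ad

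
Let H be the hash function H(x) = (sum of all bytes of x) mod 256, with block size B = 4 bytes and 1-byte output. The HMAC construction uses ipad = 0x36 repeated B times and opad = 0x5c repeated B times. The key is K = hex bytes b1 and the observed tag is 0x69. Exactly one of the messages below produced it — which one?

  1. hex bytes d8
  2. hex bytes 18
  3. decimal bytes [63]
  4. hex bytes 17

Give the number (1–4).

3

Key hex bytes b1 is 1 byte ≤ B = 4; zero-pad to 4 bytes: K' = b1 00 00 00.
K' ⊕ ipad = 87 36 36 36; K' ⊕ opad = ed 5c 5c 5c.
m1: inner = H(87 36 36 36 d8) = 01; tag = H(ed 5c 5c 5c 01) = 02
m2: inner = H(87 36 36 36 18) = 41; tag = H(ed 5c 5c 5c 41) = 42
m3: inner = H(87 36 36 36 3f) = 68; tag = H(ed 5c 5c 5c 68) = 69 ← matches
m4: inner = H(87 36 36 36 17) = 40; tag = H(ed 5c 5c 5c 40) = 41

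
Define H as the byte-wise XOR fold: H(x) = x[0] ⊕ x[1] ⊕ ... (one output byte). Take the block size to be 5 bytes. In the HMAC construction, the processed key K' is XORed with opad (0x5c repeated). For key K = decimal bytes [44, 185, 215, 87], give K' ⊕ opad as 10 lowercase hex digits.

70e58b0b5c

Key decimal bytes [44, 185, 215, 87] = 2c b9 d7 57 is 4 bytes ≤ B = 5; zero-pad to 5 bytes: K' = 2c b9 d7 57 00.
XOR each byte with 0x5c: 2c⊕5c=70, b9⊕5c=e5, d7⊕5c=8b, 57⊕5c=0b, 00⊕5c=5c.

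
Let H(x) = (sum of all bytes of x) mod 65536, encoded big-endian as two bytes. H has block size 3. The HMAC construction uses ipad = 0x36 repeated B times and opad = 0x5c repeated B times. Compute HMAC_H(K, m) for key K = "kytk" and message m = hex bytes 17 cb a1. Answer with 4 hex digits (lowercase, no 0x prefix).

023f

Key "kytk" = 6b 79 74 6b is 4 bytes > B = 3, so hash it first: H(key) = 01 c3, then zero-pad to 3 bytes: K' = 01 c3 00.
K' ⊕ ipad = 37 f5 36.  K' ⊕ opad = 5d 9f 5c.
Inner input = (K'⊕ipad) ∥ m = 37 f5 36 ∥ 17 cb a1.
Inner hash: sum = 55+245+54+23+203+161 = 741 → 02 e5.
Outer input = (K'⊕opad) ∥ inner = 5d 9f 5c ∥ 02 e5.
Outer hash (tag): sum = 93+159+92+2+229 = 575 → 02 3f.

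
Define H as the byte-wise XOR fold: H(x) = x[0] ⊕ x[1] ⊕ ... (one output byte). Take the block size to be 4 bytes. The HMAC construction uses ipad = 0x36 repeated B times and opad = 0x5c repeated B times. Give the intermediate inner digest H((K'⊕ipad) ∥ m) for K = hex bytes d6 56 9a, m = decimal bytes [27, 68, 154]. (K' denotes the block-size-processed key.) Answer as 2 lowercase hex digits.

df

Key hex bytes d6 56 9a is 3 bytes ≤ B = 4; zero-pad to 4 bytes: K' = d6 56 9a 00.
K' ⊕ ipad = e0 60 ac 36.
Inner input = e0 60 ac 36 ∥ 1b 44 9a.
Inner hash: XOR e0⊕60⊕ac⊕36⊕1b⊕44⊕9a = df.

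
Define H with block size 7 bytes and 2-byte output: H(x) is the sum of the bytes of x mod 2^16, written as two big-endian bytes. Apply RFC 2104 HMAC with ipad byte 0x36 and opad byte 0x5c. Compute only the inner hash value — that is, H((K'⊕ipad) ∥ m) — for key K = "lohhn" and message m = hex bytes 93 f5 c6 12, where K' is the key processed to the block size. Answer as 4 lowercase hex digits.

Key "lohhn" = 6c 6f 68 68 6e is 5 bytes ≤ B = 7; zero-pad to 7 bytes: K' = 6c 6f 68 68 6e 00 00.
K' ⊕ ipad = 5a 59 5e 5e 58 36 36.
Inner input = 5a 59 5e 5e 58 36 36 ∥ 93 f5 c6 12.
Inner hash: sum = 90+89+94+94+88+54+54+147+245+198+18 = 1171 → 04 93.

0493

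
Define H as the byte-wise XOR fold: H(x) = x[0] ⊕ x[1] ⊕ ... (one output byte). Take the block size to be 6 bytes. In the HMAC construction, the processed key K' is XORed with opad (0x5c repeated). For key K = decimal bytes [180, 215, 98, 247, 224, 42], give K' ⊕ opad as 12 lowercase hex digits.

e88b3eabbc76

Key decimal bytes [180, 215, 98, 247, 224, 42] = b4 d7 62 f7 e0 2a is exactly B = 6 bytes: K' = b4 d7 62 f7 e0 2a.
XOR each byte with 0x5c: b4⊕5c=e8, d7⊕5c=8b, 62⊕5c=3e, f7⊕5c=ab, e0⊕5c=bc, 2a⊕5c=76.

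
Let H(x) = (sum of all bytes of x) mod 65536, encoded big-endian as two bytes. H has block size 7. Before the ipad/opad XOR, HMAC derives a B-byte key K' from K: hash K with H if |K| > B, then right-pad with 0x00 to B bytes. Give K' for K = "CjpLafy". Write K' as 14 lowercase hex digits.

Key "CjpLafy" = 43 6a 70 4c 61 66 79 is exactly B = 7 bytes: K' = 43 6a 70 4c 61 66 79.

436a704c616679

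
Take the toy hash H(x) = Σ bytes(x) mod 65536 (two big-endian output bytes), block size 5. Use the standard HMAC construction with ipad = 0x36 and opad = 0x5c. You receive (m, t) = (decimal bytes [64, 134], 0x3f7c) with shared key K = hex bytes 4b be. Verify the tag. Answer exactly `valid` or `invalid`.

invalid

Key hex bytes 4b be is 2 bytes ≤ B = 5; zero-pad to 5 bytes: K' = 4b be 00 00 00.
K' ⊕ ipad = 7d 88 36 36 36; K' ⊕ opad = 17 e2 5c 5c 5c.
Inner hash: sum = 125+136+54+54+54+64+134 = 621 → 02 6d.
Outer hash (recomputed tag): sum = 23+226+92+92+92+2+109 = 636 → 02 7c.
Recomputed tag = 027c; claimed = 3f7c → mismatch.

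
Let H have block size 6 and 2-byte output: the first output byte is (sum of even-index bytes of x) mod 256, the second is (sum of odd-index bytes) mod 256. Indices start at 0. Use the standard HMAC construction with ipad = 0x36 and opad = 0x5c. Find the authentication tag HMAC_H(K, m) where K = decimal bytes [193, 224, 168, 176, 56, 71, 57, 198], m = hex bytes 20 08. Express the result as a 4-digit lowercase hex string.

Key decimal bytes [193, 224, 168, 176, 56, 71, 57, 198] = c1 e0 a8 b0 38 47 39 c6 is 8 bytes > B = 6, so hash it first: H(key) = da 9d, then zero-pad to 6 bytes: K' = da 9d 00 00 00 00.
K' ⊕ ipad = ec ab 36 36 36 36.  K' ⊕ opad = 86 c1 5c 5c 5c 5c.
Inner input = (K'⊕ipad) ∥ m = ec ab 36 36 36 36 ∥ 20 08.
Inner hash: even-index sum = 376 mod 256 = 120; odd-index sum = 287 mod 256 = 31 → 78 1f.
Outer input = (K'⊕opad) ∥ inner = 86 c1 5c 5c 5c 5c ∥ 78 1f.
Outer hash (tag): even-index sum = 438 mod 256 = 182; odd-index sum = 408 mod 256 = 152 → b6 98.

b698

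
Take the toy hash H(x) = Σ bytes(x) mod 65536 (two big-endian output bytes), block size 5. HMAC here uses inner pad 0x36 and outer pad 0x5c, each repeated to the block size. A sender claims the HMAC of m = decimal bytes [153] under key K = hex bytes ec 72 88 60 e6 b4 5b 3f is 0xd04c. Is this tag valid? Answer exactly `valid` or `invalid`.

Key hex bytes ec 72 88 60 e6 b4 5b 3f is 8 bytes > B = 5, so hash it first: H(key) = 04 7a, then zero-pad to 5 bytes: K' = 04 7a 00 00 00.
K' ⊕ ipad = 32 4c 36 36 36; K' ⊕ opad = 58 26 5c 5c 5c.
Inner hash: sum = 50+76+54+54+54+153 = 441 → 01 b9.
Outer hash (recomputed tag): sum = 88+38+92+92+92+1+185 = 588 → 02 4c.
Recomputed tag = 024c; claimed = d04c → mismatch.

invalid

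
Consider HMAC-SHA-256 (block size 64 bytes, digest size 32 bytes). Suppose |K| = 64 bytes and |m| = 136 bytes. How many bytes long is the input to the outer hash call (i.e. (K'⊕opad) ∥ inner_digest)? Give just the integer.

Key is 64 ≤ 64 bytes, zero-padded: |K'| = 64.
Outer input = (K'⊕opad) ∥ H(inner) → 64 + 32 = 96 bytes.

96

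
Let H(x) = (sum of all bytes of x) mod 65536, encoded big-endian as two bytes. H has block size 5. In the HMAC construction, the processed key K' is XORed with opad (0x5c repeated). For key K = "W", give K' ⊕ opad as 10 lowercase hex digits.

0b5c5c5c5c

Key "W" = 57 is 1 byte ≤ B = 5; zero-pad to 5 bytes: K' = 57 00 00 00 00.
XOR each byte with 0x5c: 57⊕5c=0b, 00⊕5c=5c, 00⊕5c=5c, 00⊕5c=5c, 00⊕5c=5c.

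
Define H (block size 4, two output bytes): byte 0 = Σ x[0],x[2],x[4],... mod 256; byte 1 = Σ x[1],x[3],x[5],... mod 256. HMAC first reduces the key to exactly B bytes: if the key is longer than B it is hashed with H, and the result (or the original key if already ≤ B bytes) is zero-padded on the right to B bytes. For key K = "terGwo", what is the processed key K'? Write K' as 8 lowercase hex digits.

5d1b0000

|K| = 6 > B = 4, so first hash the key.
H(K): even-index sum = 349 mod 256 = 93; odd-index sum = 283 mod 256 = 27 → 5d 1b.
Zero-pad H(K) = 5d 1b to 4 bytes: K' = 5d 1b 00 00.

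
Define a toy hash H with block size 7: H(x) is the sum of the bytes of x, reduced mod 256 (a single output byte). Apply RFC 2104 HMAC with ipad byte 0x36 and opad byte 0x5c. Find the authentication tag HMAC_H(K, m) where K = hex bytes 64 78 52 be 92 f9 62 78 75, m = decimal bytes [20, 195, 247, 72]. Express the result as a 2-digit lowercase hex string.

Key hex bytes 64 78 52 be 92 f9 62 78 75 is 9 bytes > B = 7, so hash it first: H(key) = c6, then zero-pad to 7 bytes: K' = c6 00 00 00 00 00 00.
K' ⊕ ipad = f0 36 36 36 36 36 36.  K' ⊕ opad = 9a 5c 5c 5c 5c 5c 5c.
Inner input = (K'⊕ipad) ∥ m = f0 36 36 36 36 36 36 ∥ 14 c3 f7 48.
Inner hash: sum = 240+54+54+54+54+54+54+20+195+247+72 = 1098; mod 256 = 74 → 4a.
Outer input = (K'⊕opad) ∥ inner = 9a 5c 5c 5c 5c 5c 5c ∥ 4a.
Outer hash (tag): sum = 154+92+92+92+92+92+92+74 = 780; mod 256 = 12 → 0c.

0c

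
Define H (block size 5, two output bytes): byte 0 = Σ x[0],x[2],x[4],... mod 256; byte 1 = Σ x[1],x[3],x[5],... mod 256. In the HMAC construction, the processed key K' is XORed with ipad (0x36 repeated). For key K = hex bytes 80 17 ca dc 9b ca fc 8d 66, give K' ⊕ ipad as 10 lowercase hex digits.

Key hex bytes 80 17 ca dc 9b ca fc 8d 66 is 9 bytes > B = 5, so hash it first: H(key) = 47 4a, then zero-pad to 5 bytes: K' = 47 4a 00 00 00.
XOR each byte with 0x36: 47⊕36=71, 4a⊕36=7c, 00⊕36=36, 00⊕36=36, 00⊕36=36.

717c363636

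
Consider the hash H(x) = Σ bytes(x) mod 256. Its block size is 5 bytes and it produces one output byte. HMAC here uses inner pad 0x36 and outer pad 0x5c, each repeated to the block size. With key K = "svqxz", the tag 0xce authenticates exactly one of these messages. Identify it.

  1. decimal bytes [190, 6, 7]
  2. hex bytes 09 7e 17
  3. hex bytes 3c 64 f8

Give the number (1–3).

3

Key "svqxz" = 73 76 71 78 7a is exactly B = 5 bytes: K' = 73 76 71 78 7a.
K' ⊕ ipad = 45 40 47 4e 4c; K' ⊕ opad = 2f 2a 2d 24 26.
m1: inner = H(45 40 47 4e 4c be 06 07) = 31; tag = H(2f 2a 2d 24 26 31) = 01
m2: inner = H(45 40 47 4e 4c 09 7e 17) = 04; tag = H(2f 2a 2d 24 26 04) = d4
m3: inner = H(45 40 47 4e 4c 3c 64 f8) = fe; tag = H(2f 2a 2d 24 26 fe) = ce ← matches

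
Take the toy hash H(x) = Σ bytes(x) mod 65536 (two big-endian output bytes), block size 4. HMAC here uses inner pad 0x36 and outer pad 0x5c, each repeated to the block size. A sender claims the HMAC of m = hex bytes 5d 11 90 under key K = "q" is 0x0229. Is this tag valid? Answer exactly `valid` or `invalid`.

Key "q" = 71 is 1 byte ≤ B = 4; zero-pad to 4 bytes: K' = 71 00 00 00.
K' ⊕ ipad = 47 36 36 36; K' ⊕ opad = 2d 5c 5c 5c.
Inner hash: sum = 71+54+54+54+93+17+144 = 487 → 01 e7.
Outer hash (recomputed tag): sum = 45+92+92+92+1+231 = 553 → 02 29.
Recomputed tag = 0229; claimed = 0229 → match.

valid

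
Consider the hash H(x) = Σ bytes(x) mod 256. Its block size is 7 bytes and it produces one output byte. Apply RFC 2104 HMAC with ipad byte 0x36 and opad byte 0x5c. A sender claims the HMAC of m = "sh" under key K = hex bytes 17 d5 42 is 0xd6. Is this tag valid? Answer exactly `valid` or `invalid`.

invalid

Key hex bytes 17 d5 42 is 3 bytes ≤ B = 7; zero-pad to 7 bytes: K' = 17 d5 42 00 00 00 00.
K' ⊕ ipad = 21 e3 74 36 36 36 36; K' ⊕ opad = 4b 89 1e 5c 5c 5c 5c.
Inner hash: sum = 33+227+116+54+54+54+54+115+104 = 811; mod 256 = 43 → 2b.
Outer hash (recomputed tag): sum = 75+137+30+92+92+92+92+43 = 653; mod 256 = 141 → 8d.
Recomputed tag = 8d; claimed = d6 → mismatch.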